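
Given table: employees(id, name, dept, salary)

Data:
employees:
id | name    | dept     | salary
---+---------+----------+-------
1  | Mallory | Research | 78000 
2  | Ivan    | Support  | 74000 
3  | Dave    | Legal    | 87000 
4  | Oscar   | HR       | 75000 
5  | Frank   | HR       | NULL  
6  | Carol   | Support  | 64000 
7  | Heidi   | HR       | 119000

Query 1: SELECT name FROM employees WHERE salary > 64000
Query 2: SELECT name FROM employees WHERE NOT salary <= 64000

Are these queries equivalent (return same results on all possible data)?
Yes, equivalent

Both queries return: [('Dave',), ('Heidi',), ('Ivan',), ('Mallory',), ('Oscar',)]

Reason: Both filter salary > 64000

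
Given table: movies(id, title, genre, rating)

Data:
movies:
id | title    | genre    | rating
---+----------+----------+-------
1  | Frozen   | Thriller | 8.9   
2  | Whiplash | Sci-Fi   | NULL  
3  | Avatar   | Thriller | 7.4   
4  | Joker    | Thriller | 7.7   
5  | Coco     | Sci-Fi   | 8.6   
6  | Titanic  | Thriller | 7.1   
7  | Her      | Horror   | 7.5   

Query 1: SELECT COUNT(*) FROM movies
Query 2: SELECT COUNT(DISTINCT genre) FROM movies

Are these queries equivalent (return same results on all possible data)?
No, not equivalent

Query 1 returns: [(7,)]
Query 2 returns: [(3,)]

Reason: COUNT(*) counts rows, COUNT(DISTINCT genre) counts unique genres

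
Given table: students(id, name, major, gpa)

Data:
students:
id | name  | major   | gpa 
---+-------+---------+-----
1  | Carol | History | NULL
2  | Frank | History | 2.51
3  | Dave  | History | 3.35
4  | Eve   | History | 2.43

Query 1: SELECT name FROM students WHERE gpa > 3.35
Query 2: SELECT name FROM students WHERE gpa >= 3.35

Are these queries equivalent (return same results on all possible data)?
No, not equivalent

Query 1 returns: []
Query 2 returns: [('Dave',)]

Reason: > vs >= gives different results when gpa = 3.35 exists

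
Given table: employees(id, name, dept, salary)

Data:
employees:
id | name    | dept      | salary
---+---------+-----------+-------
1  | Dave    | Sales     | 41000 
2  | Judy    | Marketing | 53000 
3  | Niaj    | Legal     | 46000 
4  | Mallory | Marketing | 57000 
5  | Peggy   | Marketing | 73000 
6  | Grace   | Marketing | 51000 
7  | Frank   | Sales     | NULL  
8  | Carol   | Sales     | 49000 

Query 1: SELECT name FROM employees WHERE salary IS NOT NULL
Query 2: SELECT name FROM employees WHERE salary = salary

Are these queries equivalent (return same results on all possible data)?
Yes, equivalent

Both queries return: [('Carol',), ('Dave',), ('Grace',), ('Judy',), ('Mallory',), ('Niaj',), ('Peggy',)]

Reason: IS NOT NULL vs self-equality (both exclude NULLs)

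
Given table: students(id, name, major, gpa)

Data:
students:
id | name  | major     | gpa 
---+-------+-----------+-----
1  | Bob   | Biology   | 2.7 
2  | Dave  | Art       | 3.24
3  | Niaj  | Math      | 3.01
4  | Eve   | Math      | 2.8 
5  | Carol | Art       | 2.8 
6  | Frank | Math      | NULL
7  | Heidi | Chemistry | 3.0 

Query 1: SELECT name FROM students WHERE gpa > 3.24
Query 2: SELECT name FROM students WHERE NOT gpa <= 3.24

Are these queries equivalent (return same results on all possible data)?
Yes, equivalent

Both queries return: []

Reason: Both filter gpa > 3.24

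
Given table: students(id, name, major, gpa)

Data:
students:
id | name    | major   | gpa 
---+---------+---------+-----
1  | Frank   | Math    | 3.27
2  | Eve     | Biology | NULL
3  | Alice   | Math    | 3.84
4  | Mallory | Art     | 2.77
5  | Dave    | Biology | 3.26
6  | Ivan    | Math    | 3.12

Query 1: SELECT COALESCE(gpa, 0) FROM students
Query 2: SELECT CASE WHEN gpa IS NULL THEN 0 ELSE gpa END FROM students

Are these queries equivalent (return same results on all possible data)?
Yes, equivalent

Both queries return: [(0,), (2.77,), (3.12,), (3.26,), (3.27,), (3.84,)]

Reason: COALESCE vs CASE for NULL handling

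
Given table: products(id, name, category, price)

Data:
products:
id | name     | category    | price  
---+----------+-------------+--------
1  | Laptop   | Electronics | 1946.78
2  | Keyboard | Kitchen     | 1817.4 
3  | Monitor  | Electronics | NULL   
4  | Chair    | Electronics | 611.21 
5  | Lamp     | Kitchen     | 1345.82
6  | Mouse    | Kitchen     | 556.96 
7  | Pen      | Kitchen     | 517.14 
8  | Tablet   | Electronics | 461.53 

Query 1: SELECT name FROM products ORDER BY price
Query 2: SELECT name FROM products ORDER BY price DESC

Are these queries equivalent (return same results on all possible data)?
No, not equivalent

Query 1 returns: [('Monitor',), ('Tablet',), ('Pen',), ('Mouse',), ('Chair',), ('Lamp',), ('Keyboard',), ('Laptop',)]
Query 2 returns: [('Laptop',), ('Keyboard',), ('Lamp',), ('Chair',), ('Mouse',), ('Pen',), ('Tablet',), ('Monitor',)]

Reason: ASC vs DESC gives opposite ordering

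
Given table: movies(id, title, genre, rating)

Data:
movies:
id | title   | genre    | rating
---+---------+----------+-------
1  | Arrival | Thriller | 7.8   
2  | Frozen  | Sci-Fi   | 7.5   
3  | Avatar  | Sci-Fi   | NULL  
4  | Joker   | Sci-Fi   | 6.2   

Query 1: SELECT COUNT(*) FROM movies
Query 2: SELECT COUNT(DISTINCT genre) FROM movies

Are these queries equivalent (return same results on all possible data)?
No, not equivalent

Query 1 returns: [(4,)]
Query 2 returns: [(2,)]

Reason: COUNT(*) counts rows, COUNT(DISTINCT genre) counts unique genres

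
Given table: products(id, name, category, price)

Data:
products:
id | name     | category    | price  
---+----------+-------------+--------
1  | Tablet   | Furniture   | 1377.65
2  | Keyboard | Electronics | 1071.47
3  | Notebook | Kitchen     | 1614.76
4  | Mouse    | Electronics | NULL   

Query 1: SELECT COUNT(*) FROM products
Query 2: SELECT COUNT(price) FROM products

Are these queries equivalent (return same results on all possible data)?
No, not equivalent

Query 1 returns: [(4,)]
Query 2 returns: [(3,)]

Reason: COUNT(*) includes NULLs, COUNT(column) excludes them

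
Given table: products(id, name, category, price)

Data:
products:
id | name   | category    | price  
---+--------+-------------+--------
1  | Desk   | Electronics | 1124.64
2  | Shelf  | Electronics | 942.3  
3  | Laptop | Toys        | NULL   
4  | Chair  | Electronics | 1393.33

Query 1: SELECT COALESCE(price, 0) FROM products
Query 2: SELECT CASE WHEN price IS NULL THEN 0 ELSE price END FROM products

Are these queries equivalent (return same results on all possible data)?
Yes, equivalent

Both queries return: [(0,), (942.3,), (1124.64,), (1393.33,)]

Reason: COALESCE vs CASE for NULL handling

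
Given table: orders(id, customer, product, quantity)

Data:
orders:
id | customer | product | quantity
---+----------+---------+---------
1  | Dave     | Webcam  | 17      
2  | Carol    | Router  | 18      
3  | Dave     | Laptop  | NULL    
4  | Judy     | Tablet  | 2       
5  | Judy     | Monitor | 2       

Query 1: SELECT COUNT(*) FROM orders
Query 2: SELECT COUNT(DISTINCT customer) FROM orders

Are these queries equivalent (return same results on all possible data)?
No, not equivalent

Query 1 returns: [(5,)]
Query 2 returns: [(3,)]

Reason: COUNT(*) counts rows, COUNT(DISTINCT customer) counts unique customers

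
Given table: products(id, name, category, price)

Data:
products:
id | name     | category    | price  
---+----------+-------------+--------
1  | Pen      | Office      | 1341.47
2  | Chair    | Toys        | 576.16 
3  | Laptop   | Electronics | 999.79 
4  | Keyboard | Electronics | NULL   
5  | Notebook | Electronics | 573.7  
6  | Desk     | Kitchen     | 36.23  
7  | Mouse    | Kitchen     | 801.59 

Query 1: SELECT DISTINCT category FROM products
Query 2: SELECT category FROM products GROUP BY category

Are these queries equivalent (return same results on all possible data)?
Yes, equivalent

Both queries return: [('Electronics',), ('Kitchen',), ('Office',), ('Toys',)]

Reason: Both get unique categorys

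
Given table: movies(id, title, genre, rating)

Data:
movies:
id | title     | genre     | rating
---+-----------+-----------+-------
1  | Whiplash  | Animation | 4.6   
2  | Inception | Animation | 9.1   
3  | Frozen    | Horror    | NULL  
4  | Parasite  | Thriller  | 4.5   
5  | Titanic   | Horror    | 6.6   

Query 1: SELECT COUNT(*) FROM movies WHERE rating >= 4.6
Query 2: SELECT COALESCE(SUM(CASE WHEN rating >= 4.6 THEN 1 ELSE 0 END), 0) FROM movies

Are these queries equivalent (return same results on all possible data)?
Yes, equivalent

Both queries return: [(3,)]

Reason: COUNT with WHERE vs conditional SUM (COALESCE handles empty-table NULL)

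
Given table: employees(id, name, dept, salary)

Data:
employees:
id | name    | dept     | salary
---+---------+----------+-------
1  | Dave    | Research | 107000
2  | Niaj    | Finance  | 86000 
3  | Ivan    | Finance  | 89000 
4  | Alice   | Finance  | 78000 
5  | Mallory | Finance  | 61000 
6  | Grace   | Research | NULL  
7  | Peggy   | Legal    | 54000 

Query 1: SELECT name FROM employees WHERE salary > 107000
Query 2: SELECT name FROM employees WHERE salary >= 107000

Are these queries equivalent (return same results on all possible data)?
No, not equivalent

Query 1 returns: []
Query 2 returns: [('Dave',)]

Reason: > vs >= gives different results when salary = 107000 exists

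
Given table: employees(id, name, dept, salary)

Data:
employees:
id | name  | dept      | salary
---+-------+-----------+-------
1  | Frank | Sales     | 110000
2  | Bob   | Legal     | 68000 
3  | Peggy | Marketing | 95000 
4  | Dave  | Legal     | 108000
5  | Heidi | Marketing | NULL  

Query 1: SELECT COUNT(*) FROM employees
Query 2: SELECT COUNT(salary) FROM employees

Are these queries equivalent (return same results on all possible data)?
No, not equivalent

Query 1 returns: [(5,)]
Query 2 returns: [(4,)]

Reason: COUNT(*) includes NULLs, COUNT(column) excludes them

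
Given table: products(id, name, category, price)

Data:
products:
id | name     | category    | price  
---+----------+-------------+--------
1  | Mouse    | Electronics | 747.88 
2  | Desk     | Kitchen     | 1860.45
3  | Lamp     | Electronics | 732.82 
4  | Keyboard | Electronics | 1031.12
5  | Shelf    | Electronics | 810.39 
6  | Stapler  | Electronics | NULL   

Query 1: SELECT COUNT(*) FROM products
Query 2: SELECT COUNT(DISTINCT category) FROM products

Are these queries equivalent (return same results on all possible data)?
No, not equivalent

Query 1 returns: [(6,)]
Query 2 returns: [(2,)]

Reason: COUNT(*) counts rows, COUNT(DISTINCT category) counts unique categorys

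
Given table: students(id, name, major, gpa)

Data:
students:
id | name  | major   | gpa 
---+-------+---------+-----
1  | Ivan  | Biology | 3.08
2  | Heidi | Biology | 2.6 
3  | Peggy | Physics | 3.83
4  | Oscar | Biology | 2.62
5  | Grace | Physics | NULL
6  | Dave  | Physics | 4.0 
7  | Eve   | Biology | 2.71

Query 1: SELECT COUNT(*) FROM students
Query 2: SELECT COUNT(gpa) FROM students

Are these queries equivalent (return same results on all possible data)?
No, not equivalent

Query 1 returns: [(7,)]
Query 2 returns: [(6,)]

Reason: COUNT(*) includes NULLs, COUNT(column) excludes them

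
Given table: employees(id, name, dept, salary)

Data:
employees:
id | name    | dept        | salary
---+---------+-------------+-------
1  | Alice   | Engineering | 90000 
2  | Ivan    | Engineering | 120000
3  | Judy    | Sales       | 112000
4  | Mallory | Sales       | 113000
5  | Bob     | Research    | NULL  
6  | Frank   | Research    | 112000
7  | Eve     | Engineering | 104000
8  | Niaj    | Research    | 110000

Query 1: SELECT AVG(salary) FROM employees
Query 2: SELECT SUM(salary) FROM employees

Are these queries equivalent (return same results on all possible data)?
No, not equivalent

Query 1 returns: [(108714.28571428571,)]
Query 2 returns: [(761000,)]

Reason: AVG vs SUM give different aggregate values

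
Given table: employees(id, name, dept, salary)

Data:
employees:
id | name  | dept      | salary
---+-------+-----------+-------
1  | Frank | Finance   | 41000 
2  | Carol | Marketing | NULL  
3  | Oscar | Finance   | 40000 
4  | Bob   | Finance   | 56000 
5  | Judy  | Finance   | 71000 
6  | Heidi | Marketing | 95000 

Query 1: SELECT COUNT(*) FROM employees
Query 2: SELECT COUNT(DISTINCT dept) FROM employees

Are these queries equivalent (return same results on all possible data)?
No, not equivalent

Query 1 returns: [(6,)]
Query 2 returns: [(2,)]

Reason: COUNT(*) counts rows, COUNT(DISTINCT dept) counts unique depts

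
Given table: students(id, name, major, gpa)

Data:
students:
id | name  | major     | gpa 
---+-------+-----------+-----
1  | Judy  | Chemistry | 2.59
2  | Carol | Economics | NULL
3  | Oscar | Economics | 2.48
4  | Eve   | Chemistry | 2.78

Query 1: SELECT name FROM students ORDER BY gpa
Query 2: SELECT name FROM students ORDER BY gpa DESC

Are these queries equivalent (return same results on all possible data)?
No, not equivalent

Query 1 returns: [('Carol',), ('Oscar',), ('Judy',), ('Eve',)]
Query 2 returns: [('Eve',), ('Judy',), ('Oscar',), ('Carol',)]

Reason: ASC vs DESC gives opposite ordering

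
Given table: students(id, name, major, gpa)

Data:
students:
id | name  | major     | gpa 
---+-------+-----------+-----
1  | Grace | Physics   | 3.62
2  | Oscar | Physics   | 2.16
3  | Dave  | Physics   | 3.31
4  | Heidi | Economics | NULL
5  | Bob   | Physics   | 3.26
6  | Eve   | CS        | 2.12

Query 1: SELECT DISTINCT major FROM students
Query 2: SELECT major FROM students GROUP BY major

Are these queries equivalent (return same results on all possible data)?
Yes, equivalent

Both queries return: [('CS',), ('Economics',), ('Physics',)]

Reason: Both get unique majors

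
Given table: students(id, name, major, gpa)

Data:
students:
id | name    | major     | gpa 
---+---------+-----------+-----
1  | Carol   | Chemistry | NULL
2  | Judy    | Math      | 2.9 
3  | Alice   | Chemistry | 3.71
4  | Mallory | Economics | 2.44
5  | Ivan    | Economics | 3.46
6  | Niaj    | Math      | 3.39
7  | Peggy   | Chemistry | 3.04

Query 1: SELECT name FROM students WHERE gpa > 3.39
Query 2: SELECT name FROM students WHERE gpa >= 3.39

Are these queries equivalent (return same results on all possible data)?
No, not equivalent

Query 1 returns: [('Alice',), ('Ivan',)]
Query 2 returns: [('Alice',), ('Ivan',), ('Niaj',)]

Reason: > vs >= gives different results when gpa = 3.39 exists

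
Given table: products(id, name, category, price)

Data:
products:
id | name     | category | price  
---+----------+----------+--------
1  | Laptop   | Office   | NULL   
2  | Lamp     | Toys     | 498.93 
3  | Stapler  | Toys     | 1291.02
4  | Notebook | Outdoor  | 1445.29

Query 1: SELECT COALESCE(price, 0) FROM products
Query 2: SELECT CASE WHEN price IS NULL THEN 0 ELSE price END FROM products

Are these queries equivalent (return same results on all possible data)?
Yes, equivalent

Both queries return: [(0,), (498.93,), (1291.02,), (1445.29,)]

Reason: COALESCE vs CASE for NULL handling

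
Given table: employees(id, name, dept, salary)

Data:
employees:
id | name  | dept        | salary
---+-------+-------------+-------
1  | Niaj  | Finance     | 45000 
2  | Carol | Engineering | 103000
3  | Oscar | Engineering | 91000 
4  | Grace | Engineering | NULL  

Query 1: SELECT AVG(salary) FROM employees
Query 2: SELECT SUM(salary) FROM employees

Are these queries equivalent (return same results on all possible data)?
No, not equivalent

Query 1 returns: [(79666.66666666667,)]
Query 2 returns: [(239000,)]

Reason: AVG vs SUM give different aggregate values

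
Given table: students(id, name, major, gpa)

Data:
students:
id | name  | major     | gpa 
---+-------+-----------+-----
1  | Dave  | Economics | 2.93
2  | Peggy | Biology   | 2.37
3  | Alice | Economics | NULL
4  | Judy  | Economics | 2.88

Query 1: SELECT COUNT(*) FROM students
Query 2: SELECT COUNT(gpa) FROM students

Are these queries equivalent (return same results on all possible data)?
No, not equivalent

Query 1 returns: [(4,)]
Query 2 returns: [(3,)]

Reason: COUNT(*) includes NULLs, COUNT(column) excludes them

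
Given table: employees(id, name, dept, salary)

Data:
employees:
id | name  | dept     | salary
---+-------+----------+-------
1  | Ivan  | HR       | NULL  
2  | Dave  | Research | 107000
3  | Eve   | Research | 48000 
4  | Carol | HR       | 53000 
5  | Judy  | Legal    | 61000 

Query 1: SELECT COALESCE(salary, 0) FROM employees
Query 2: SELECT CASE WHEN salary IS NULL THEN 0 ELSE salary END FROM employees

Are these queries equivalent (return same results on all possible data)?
Yes, equivalent

Both queries return: [(0,), (48000,), (53000,), (61000,), (107000,)]

Reason: COALESCE vs CASE for NULL handling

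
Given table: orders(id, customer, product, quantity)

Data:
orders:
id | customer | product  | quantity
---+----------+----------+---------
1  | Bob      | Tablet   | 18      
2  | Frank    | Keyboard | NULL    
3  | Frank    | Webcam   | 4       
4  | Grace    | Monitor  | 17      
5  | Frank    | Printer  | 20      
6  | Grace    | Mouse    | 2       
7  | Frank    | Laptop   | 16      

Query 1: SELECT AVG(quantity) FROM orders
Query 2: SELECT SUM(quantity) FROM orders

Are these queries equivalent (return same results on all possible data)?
No, not equivalent

Query 1 returns: [(12.833333333333334,)]
Query 2 returns: [(77,)]

Reason: AVG vs SUM give different aggregate values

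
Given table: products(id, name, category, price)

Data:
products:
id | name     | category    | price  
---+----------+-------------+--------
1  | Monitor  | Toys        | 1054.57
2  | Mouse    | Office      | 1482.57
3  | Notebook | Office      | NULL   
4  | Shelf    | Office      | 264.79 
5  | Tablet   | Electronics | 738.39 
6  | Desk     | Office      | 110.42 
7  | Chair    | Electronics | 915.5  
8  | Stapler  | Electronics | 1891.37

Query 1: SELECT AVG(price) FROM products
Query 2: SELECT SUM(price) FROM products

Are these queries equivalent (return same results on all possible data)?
No, not equivalent

Query 1 returns: [(922.5157142857142,)]
Query 2 returns: [(6457.61,)]

Reason: AVG vs SUM give different aggregate values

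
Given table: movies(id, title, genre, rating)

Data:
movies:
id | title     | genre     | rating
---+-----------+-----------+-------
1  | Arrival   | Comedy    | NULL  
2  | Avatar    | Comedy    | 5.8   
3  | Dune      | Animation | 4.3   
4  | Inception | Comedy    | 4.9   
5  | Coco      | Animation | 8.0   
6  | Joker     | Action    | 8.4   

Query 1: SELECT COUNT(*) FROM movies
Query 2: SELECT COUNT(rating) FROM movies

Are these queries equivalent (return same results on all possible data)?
No, not equivalent

Query 1 returns: [(6,)]
Query 2 returns: [(5,)]

Reason: COUNT(*) includes NULLs, COUNT(column) excludes them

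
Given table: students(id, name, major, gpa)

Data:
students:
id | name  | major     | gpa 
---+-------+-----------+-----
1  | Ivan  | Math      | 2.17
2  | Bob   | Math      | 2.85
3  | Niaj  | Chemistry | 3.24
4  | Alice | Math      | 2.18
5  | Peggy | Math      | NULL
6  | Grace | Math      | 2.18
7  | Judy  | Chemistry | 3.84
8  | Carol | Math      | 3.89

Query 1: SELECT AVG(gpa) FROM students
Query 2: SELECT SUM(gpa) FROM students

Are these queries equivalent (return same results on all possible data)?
No, not equivalent

Query 1 returns: [(2.9071428571428575,)]
Query 2 returns: [(20.35,)]

Reason: AVG vs SUM give different aggregate values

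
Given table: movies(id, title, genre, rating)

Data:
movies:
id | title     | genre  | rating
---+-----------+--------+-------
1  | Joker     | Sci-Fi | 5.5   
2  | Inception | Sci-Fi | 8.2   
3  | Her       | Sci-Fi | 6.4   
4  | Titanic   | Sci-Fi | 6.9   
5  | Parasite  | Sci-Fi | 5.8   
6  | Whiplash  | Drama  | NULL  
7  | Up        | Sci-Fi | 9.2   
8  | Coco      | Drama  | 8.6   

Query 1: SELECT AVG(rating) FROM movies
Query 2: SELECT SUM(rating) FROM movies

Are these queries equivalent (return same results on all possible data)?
No, not equivalent

Query 1 returns: [(7.228571428571429,)]
Query 2 returns: [(50.6,)]

Reason: AVG vs SUM give different aggregate values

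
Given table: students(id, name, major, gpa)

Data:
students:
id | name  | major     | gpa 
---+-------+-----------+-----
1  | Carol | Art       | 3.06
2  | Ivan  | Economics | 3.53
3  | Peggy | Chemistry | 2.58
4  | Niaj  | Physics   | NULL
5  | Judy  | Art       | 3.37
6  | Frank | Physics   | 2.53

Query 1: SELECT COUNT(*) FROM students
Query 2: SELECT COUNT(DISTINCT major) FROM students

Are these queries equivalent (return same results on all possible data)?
No, not equivalent

Query 1 returns: [(6,)]
Query 2 returns: [(4,)]

Reason: COUNT(*) counts rows, COUNT(DISTINCT major) counts unique majors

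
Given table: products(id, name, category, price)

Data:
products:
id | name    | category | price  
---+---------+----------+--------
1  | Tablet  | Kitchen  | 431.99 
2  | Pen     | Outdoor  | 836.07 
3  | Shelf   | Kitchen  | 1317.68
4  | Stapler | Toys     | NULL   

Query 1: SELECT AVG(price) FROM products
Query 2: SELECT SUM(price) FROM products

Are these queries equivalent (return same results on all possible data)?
No, not equivalent

Query 1 returns: [(861.9133333333334,)]
Query 2 returns: [(2585.7400000000002,)]

Reason: AVG vs SUM give different aggregate values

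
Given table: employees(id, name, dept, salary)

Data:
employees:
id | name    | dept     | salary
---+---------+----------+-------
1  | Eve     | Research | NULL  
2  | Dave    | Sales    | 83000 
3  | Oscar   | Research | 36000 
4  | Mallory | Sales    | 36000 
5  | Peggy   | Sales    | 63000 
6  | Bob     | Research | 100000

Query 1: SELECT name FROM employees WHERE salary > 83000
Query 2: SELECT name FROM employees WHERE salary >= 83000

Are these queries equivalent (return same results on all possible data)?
No, not equivalent

Query 1 returns: [('Bob',)]
Query 2 returns: [('Dave',), ('Bob',)]

Reason: > vs >= gives different results when salary = 83000 exists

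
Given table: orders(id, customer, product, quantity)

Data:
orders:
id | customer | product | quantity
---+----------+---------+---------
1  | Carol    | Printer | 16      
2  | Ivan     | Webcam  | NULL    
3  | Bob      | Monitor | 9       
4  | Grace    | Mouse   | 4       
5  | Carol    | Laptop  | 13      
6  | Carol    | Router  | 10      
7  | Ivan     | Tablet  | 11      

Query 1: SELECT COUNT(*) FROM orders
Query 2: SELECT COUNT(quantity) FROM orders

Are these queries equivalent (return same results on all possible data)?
No, not equivalent

Query 1 returns: [(7,)]
Query 2 returns: [(6,)]

Reason: COUNT(*) includes NULLs, COUNT(column) excludes them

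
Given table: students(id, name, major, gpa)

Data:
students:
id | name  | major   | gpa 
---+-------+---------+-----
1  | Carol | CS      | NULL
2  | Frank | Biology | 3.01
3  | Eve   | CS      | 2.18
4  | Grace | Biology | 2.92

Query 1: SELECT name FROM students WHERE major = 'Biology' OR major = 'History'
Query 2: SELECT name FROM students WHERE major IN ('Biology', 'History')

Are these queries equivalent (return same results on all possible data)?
Yes, equivalent

Both queries return: [('Frank',), ('Grace',)]

Reason: OR vs IN are equivalent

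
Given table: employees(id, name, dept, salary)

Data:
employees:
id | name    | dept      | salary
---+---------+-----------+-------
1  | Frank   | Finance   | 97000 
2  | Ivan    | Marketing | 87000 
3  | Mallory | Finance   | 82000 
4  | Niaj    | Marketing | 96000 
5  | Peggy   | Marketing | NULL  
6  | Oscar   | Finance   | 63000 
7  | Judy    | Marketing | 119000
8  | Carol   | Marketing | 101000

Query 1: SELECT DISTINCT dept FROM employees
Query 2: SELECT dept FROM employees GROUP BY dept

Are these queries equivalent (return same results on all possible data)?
Yes, equivalent

Both queries return: [('Finance',), ('Marketing',)]

Reason: Both get unique depts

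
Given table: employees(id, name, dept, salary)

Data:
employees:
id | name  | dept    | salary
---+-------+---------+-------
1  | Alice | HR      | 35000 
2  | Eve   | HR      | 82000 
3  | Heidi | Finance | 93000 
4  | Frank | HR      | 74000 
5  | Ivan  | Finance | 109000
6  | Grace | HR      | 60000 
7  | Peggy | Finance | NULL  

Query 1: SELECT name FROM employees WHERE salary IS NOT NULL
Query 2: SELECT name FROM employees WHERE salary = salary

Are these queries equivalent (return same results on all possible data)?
Yes, equivalent

Both queries return: [('Alice',), ('Eve',), ('Frank',), ('Grace',), ('Heidi',), ('Ivan',)]

Reason: IS NOT NULL vs self-equality (both exclude NULLs)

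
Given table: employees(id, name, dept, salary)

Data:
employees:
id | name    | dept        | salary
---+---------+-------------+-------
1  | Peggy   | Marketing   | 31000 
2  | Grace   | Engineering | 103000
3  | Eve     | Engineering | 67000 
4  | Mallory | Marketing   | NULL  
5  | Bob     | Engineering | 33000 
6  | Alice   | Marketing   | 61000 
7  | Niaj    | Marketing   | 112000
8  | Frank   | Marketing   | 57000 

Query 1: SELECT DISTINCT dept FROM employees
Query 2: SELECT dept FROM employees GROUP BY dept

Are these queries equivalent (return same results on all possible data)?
Yes, equivalent

Both queries return: [('Engineering',), ('Marketing',)]

Reason: Both get unique depts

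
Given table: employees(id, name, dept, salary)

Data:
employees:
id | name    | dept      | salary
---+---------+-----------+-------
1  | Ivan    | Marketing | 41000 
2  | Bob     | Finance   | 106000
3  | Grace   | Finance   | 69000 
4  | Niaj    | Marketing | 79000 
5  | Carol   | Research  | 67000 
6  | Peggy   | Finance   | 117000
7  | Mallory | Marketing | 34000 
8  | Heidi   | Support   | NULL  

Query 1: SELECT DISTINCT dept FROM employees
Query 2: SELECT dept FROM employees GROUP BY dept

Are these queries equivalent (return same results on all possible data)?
Yes, equivalent

Both queries return: [('Finance',), ('Marketing',), ('Research',), ('Support',)]

Reason: Both get unique depts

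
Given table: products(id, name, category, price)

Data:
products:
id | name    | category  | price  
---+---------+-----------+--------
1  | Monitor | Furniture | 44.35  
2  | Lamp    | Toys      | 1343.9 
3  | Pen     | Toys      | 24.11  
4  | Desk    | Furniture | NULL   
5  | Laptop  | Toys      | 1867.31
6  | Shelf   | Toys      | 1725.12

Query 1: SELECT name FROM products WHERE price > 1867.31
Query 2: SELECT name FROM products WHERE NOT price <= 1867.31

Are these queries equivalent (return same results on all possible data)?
Yes, equivalent

Both queries return: []

Reason: Both filter price > 1867.31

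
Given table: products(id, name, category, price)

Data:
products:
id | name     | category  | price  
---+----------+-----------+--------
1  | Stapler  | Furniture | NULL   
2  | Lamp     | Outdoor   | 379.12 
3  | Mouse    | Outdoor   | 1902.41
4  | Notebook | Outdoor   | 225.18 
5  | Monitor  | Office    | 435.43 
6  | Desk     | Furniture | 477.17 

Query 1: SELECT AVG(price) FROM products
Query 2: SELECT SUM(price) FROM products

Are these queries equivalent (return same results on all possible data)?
No, not equivalent

Query 1 returns: [(683.862,)]
Query 2 returns: [(3419.31,)]

Reason: AVG vs SUM give different aggregate values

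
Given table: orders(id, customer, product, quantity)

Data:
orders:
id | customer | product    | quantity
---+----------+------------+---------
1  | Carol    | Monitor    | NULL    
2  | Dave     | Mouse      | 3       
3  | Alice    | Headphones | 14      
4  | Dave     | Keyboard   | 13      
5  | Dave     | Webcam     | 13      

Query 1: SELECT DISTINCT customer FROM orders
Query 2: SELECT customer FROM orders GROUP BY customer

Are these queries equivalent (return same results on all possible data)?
Yes, equivalent

Both queries return: [('Alice',), ('Carol',), ('Dave',)]

Reason: Both get unique customers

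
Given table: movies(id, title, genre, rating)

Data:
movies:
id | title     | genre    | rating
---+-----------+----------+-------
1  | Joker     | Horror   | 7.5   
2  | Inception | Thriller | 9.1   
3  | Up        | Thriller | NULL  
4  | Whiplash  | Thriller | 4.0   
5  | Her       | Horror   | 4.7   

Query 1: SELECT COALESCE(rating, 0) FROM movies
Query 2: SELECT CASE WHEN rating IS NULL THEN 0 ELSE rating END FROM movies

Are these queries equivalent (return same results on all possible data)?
Yes, equivalent

Both queries return: [(0,), (4.0,), (4.7,), (7.5,), (9.1,)]

Reason: COALESCE vs CASE for NULL handling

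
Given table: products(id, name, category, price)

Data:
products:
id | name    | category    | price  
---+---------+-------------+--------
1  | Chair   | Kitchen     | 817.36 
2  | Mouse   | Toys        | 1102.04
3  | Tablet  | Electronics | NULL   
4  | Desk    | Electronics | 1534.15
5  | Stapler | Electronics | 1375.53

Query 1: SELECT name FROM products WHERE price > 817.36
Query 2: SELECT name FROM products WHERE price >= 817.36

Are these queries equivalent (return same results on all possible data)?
No, not equivalent

Query 1 returns: [('Mouse',), ('Desk',), ('Stapler',)]
Query 2 returns: [('Chair',), ('Mouse',), ('Desk',), ('Stapler',)]

Reason: > vs >= gives different results when price = 817.36 exists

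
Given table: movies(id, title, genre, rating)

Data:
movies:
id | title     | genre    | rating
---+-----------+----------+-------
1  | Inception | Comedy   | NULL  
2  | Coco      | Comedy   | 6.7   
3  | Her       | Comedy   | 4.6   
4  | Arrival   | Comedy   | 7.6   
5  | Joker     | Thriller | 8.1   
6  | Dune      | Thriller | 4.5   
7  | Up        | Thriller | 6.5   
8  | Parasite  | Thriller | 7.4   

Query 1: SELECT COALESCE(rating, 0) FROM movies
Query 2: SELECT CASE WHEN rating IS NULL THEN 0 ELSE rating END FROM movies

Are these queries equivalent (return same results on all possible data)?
Yes, equivalent

Both queries return: [(0,), (4.5,), (4.6,), (6.5,), (6.7,), (7.4,), (7.6,), (8.1,)]

Reason: COALESCE vs CASE for NULL handling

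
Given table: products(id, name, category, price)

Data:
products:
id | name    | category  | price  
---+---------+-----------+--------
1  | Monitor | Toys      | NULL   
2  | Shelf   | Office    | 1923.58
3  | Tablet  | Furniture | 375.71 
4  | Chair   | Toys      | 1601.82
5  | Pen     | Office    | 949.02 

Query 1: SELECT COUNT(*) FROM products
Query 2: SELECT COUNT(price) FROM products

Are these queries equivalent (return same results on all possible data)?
No, not equivalent

Query 1 returns: [(5,)]
Query 2 returns: [(4,)]

Reason: COUNT(*) includes NULLs, COUNT(column) excludes them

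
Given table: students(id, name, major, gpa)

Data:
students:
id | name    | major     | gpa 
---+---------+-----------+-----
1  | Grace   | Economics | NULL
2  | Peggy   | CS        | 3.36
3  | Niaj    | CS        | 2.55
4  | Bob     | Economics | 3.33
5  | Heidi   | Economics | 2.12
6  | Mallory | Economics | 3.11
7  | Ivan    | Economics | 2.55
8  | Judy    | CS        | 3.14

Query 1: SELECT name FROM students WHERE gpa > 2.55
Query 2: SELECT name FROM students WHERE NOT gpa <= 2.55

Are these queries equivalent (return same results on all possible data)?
Yes, equivalent

Both queries return: [('Bob',), ('Judy',), ('Mallory',), ('Peggy',)]

Reason: Both filter gpa > 2.55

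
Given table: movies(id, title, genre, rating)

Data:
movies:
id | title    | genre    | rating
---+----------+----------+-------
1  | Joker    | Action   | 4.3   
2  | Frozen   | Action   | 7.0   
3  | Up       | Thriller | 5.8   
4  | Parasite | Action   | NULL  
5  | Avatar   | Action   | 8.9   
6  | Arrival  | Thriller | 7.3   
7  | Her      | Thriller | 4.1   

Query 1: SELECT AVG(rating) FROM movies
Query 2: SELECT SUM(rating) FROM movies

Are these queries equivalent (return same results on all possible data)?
No, not equivalent

Query 1 returns: [(6.233333333333333,)]
Query 2 returns: [(37.4,)]

Reason: AVG vs SUM give different aggregate values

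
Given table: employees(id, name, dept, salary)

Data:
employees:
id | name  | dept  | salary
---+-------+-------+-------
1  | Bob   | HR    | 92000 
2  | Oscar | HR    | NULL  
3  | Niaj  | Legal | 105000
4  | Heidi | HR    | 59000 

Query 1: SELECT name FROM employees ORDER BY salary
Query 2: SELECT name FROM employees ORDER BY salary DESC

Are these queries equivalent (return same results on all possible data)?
No, not equivalent

Query 1 returns: [('Oscar',), ('Heidi',), ('Bob',), ('Niaj',)]
Query 2 returns: [('Niaj',), ('Bob',), ('Heidi',), ('Oscar',)]

Reason: ASC vs DESC gives opposite ordering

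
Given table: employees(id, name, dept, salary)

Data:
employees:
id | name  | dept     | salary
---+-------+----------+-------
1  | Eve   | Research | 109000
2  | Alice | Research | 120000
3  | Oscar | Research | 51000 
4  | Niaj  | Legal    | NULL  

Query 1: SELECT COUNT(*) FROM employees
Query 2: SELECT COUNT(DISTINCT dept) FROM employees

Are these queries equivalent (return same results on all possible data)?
No, not equivalent

Query 1 returns: [(4,)]
Query 2 returns: [(2,)]

Reason: COUNT(*) counts rows, COUNT(DISTINCT dept) counts unique depts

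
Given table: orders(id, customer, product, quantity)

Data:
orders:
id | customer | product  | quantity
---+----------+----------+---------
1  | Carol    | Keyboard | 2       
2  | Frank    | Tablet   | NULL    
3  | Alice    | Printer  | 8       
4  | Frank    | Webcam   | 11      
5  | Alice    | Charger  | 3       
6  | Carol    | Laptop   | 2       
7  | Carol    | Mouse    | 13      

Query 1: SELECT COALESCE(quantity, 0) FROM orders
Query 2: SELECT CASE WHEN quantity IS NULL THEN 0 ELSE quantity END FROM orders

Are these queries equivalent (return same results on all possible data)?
Yes, equivalent

Both queries return: [(0,), (2,), (2,), (3,), (8,), (11,), (13,)]

Reason: COALESCE vs CASE for NULL handling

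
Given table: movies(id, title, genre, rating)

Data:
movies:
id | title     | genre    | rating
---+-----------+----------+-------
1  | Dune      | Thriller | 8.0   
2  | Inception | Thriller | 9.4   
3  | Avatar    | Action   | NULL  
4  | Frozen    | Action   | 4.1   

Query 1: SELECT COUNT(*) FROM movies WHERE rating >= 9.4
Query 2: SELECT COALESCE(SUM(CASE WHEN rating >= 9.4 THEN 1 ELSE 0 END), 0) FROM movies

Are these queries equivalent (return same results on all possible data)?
Yes, equivalent

Both queries return: [(1,)]

Reason: COUNT with WHERE vs conditional SUM (COALESCE handles empty-table NULL)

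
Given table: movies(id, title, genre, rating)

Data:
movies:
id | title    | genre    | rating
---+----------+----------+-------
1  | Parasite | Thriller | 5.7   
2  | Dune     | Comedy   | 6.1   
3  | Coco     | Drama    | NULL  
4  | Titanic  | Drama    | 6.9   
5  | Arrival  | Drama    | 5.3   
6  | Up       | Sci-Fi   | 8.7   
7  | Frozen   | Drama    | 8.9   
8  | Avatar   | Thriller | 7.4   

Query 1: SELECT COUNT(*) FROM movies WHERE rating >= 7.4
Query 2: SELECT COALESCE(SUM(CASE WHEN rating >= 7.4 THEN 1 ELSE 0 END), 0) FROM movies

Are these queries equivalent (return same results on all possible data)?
Yes, equivalent

Both queries return: [(3,)]

Reason: COUNT with WHERE vs conditional SUM (COALESCE handles empty-table NULL)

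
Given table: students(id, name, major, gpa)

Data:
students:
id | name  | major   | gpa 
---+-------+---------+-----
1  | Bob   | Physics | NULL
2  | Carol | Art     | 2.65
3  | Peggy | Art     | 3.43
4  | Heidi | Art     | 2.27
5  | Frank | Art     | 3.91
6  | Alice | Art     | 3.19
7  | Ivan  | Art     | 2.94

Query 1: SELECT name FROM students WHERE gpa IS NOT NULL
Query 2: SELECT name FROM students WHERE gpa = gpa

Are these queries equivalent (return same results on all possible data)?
Yes, equivalent

Both queries return: [('Alice',), ('Carol',), ('Frank',), ('Heidi',), ('Ivan',), ('Peggy',)]

Reason: IS NOT NULL vs self-equality (both exclude NULLs)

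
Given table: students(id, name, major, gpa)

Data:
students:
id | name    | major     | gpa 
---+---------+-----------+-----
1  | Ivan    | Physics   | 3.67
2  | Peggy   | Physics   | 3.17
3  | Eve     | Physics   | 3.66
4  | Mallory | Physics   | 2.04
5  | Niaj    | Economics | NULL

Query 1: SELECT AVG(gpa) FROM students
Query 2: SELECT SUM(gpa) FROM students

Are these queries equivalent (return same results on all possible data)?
No, not equivalent

Query 1 returns: [(3.135,)]
Query 2 returns: [(12.54,)]

Reason: AVG vs SUM give different aggregate values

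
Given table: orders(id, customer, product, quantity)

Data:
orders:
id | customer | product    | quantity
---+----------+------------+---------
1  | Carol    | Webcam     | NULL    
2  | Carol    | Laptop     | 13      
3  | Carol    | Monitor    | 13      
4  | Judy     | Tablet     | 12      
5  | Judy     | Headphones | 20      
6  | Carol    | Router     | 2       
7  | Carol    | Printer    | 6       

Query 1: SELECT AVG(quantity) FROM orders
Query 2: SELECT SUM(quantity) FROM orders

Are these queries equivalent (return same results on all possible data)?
No, not equivalent

Query 1 returns: [(11.0,)]
Query 2 returns: [(66,)]

Reason: AVG vs SUM give different aggregate values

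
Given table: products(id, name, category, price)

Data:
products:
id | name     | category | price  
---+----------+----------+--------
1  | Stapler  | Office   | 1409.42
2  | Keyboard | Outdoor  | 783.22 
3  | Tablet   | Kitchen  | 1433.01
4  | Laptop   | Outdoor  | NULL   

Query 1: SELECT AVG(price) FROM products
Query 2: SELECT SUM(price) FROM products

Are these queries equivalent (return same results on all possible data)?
No, not equivalent

Query 1 returns: [(1208.55,)]
Query 2 returns: [(3625.65,)]

Reason: AVG vs SUM give different aggregate values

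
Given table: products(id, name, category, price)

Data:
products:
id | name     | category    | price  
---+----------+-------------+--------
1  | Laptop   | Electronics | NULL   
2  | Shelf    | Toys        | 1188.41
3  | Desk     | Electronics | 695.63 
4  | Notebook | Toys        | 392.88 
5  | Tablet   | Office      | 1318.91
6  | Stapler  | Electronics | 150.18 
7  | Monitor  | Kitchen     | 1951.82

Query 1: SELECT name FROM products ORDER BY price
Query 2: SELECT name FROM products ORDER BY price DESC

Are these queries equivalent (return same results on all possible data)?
No, not equivalent

Query 1 returns: [('Laptop',), ('Stapler',), ('Notebook',), ('Desk',), ('Shelf',), ('Tablet',), ('Monitor',)]
Query 2 returns: [('Monitor',), ('Tablet',), ('Shelf',), ('Desk',), ('Notebook',), ('Stapler',), ('Laptop',)]

Reason: ASC vs DESC gives opposite ordering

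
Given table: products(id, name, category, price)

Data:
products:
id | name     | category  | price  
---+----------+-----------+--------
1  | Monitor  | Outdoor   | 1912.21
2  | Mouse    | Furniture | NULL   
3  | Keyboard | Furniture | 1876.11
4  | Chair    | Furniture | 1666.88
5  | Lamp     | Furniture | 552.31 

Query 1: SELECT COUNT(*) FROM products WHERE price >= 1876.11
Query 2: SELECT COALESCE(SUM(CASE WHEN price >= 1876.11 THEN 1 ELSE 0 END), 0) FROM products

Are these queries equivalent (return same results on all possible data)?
Yes, equivalent

Both queries return: [(2,)]

Reason: COUNT with WHERE vs conditional SUM (COALESCE handles empty-table NULL)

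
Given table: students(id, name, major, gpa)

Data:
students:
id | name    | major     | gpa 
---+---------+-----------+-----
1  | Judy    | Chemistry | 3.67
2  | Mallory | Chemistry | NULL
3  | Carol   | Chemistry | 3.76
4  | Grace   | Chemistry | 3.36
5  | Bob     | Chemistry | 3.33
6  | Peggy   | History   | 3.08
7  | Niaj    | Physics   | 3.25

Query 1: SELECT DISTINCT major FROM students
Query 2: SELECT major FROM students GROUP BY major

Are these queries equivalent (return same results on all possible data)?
Yes, equivalent

Both queries return: [('Chemistry',), ('History',), ('Physics',)]

Reason: Both get unique majors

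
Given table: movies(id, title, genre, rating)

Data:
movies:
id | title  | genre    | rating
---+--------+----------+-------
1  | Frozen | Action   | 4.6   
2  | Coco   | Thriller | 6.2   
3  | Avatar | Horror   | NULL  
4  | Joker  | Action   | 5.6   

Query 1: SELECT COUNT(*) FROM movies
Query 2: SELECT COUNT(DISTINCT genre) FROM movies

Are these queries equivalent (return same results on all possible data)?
No, not equivalent

Query 1 returns: [(4,)]
Query 2 returns: [(3,)]

Reason: COUNT(*) counts rows, COUNT(DISTINCT genre) counts unique genres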